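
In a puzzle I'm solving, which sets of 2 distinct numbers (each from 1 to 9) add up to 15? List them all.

{6,9}; {7,8}

2 distinct digits from 1–9 sum between 3 and 17.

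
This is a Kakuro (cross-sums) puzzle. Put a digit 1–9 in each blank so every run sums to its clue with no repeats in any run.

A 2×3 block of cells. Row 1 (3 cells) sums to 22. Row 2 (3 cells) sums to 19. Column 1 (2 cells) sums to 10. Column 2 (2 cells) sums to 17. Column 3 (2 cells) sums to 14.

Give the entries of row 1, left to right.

17 in 2 cells must be {8,9}.
Nothing is forced directly, so branch on (1,2), whose candidates are 8 or 9. If (1,2) = 8: that forces (1,1) = 9, (1,3) = 5, after which (2,1) would have to be in {2,3,4,5,6,7,8,9} for the 19 across but in {1} for the 10 down — contradiction. So (1,2) = 9.
(2,2) = 17 − 9 = 8 completes the 17 down.
Nothing is forced directly, so branch on (1,1), whose candidates are 6 or 7 or 8. If (1,1) = 6: then (1,3) would have to be in {7} for the 22 across but in {5,6,8,9} for the 14 down — contradiction. If (1,1) = 7: that forces (1,3) = 6, after which (2,1) would have to be in {2,4,5,6,7,9} for the 19 across but in {3} for the 10 down — contradiction. So (1,1) = 8.
(1,3) = 22 − 17 = 5 completes the 22 across.
(2,1) = 10 − 8 = 2 completes the 10 down.
(2,3) = 19 − 10 = 9 completes the 19 across.

8 9 5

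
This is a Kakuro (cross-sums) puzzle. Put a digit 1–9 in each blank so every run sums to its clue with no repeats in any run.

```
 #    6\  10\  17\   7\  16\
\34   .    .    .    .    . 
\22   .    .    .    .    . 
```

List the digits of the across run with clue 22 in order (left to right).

2 3 9 1 7

34 in 5 cells must be {4,6,7,8,9}; 17 in 2 cells must be {8,9}; 16 in 2 cells must be {7,9}.
Only 4 fits R1C1 under both its across sum 34 and down sum 6.
Given what's placed, R1C4 must be 6 to fit the 34 across and 7 down.
R2C1 = 6 − 4 = 2 completes the 6 down.
R2C4 = 7 − 6 = 1 completes the 7 down.
No cell is forced outright now. R1C5 can only be 7 or 9 (the digits allowed by both its 34 across and its 16 down). If R1C5 = 7: that forces R2C5 = 9, after which R2C3 would have to be in {3,4,6,7} for the 22 across but in {8,9} for the 17 down — contradiction. So R1C5 = 9.
Given what's placed, R1C3 must be 8 to fit the 34 across and 17 down.
R2C3 = 17 − 8 = 9 completes the 17 down.
R2C5 = 16 − 9 = 7 completes the 16 down.
R1C2 = 34 − 27 = 7 completes the 34 across.
R2C2 = 22 − 19 = 3 completes the 22 across.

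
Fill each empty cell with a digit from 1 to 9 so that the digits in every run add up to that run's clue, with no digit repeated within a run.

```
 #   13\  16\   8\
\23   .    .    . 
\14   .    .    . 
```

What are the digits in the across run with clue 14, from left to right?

5 7 2

23 in 3 cells must be {6,8,9}; 16 in 2 cells must be {7,9}.
The 23 across and the 16 down share only 9, so R1C2 = 9.
Given what's placed, R1C3 must be 6 to fit the 23 across and 8 down.
R2C2 = 16 − 9 = 7 completes the 16 down.
R2C3 = 8 − 6 = 2 completes the 8 down.
R1C1 = 23 − 15 = 8 completes the 23 across.
R2C1 = 14 − 9 = 5 completes the 14 across.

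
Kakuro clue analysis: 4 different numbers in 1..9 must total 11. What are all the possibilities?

{1,2,3,5}

4 distinct digits from 1–9 sum between 10 and 30.
Only one set works: {1,2,3,5}.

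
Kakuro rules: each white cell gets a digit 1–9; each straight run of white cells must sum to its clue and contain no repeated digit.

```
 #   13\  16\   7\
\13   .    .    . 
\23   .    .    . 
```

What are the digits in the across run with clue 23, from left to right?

8, 9, 6

23 in 3 cells must be {6,8,9}; 16 in 2 cells must be {7,9}.
The 23 across and the 16 down share only 9, so R2C2 = 9.
Given what's placed, R2C3 must be 6 to fit the 23 across and 7 down.
R1C2 = 16 − 9 = 7 completes the 16 down.
R1C3 = 7 − 6 = 1 completes the 7 down.
R2C1 = 23 − 15 = 8 completes the 23 across.
R1C1 = 13 − 8 = 5 completes the 13 across.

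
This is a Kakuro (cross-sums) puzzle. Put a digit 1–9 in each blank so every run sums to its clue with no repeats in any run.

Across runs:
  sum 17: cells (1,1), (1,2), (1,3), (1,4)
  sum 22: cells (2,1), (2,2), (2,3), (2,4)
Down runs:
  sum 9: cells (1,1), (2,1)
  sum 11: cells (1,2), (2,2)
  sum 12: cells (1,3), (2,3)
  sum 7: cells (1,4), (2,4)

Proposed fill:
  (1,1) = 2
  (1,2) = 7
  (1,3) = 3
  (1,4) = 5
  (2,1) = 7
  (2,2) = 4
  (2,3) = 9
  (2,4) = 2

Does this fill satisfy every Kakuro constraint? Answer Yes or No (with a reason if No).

Across: 2+7+3+5=17; 7+4+9+2=22. Down: 2+7=9; 7+4=11; 3+9=12; 5+2=7. No digit repeats within any run.

Yes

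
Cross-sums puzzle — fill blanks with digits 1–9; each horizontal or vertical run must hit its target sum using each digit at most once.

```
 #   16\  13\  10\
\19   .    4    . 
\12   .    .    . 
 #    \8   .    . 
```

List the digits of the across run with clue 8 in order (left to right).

7 1

16 in 2 cells must be {7,9}.
Nothing is forced directly, so branch on R1C1, whose candidates are 7 or 9. If R1C1 = 7: then R1C3 would have to be in {8} for the 19 across but in {1,2,3,4,5,6,7} for the 10 down — contradiction. So R1C1 = 9.
R1C3 = 19 − 13 = 6 completes the 19 across.
R2C1 = 16 − 9 = 7 completes the 16 down.
No cell is forced outright now. R2C3 can only be 1 or 3 (the digits allowed by both its 12 across and its 10 down). If R2C3 = 1: then R2C2 would have to be in {4} for the 12 across but in {1,2,3,6,7,8} for the 13 down — contradiction. So R2C3 = 3.
R2C2 = 12 − 10 = 2 completes the 12 across.
R3C2 = 13 − 6 = 7 completes the 13 down.
R3C3 = 8 − 7 = 1 completes the 8 across.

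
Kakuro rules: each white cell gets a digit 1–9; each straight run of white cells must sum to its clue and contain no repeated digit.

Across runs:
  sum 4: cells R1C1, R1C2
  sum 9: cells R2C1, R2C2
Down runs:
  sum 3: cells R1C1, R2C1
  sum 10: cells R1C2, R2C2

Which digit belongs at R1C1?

4 in 2 cells must be {1,3}; 3 in 2 cells must be {1,2}.
The 4 across and the 3 down share only 1, so R1C1 = 1.
R1C2 = 4 − 1 = 3 completes the 4 across.
R2C1 = 3 − 1 = 2 completes the 3 down.
R2C2 = 9 − 2 = 7 completes the 9 across.

1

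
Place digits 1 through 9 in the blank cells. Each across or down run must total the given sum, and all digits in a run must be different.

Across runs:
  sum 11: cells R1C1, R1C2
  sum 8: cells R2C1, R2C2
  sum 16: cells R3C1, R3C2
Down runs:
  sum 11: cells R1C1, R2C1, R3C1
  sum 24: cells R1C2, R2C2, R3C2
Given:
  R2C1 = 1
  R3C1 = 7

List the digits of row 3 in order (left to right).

7, 9

16 in 2 cells must be {7,9}; 24 in 3 cells must be {7,8,9}.
R1C1 = 11 − 8 = 3 completes the 11 down.
R1C2 = 11 − 3 = 8 completes the 11 across.
R2C2 = 8 − 1 = 7 completes the 8 across.
R3C2 = 16 − 7 = 9 completes the 16 across.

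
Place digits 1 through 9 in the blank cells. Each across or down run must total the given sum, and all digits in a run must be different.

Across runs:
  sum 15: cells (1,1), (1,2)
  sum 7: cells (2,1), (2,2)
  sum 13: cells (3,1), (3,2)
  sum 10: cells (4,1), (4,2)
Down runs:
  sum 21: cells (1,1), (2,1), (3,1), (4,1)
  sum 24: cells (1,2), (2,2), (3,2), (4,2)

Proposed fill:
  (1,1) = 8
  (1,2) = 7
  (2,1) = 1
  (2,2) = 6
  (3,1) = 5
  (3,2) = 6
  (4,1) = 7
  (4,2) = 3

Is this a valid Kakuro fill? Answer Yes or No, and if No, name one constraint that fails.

No — the down run (1,2)–(4,2) sums to 22, not 24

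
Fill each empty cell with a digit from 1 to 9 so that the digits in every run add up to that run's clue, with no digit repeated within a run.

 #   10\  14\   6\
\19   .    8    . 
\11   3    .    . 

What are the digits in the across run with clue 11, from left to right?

R1C1 = 10 − 3 = 7 completes the 10 down.
R1C3 = 19 − 15 = 4 completes the 19 across.
R2C2 = 14 − 8 = 6 completes the 14 down.
R2C3 = 11 − 9 = 2 completes the 11 across.

3, 6, 2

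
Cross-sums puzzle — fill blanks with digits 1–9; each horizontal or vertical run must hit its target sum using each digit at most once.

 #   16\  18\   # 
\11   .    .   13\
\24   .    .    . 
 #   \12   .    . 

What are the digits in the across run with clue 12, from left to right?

7 5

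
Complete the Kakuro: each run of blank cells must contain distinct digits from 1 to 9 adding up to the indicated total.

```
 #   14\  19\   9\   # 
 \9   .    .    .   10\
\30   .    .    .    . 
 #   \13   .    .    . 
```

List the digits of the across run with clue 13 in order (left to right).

30 in 4 cells must be {6,7,8,9}.
Only 6 fits R2C3 under both its across sum 30 and down sum 9.
Nothing is forced directly, so branch on R1C3, whose candidates are 1 or 2. If R1C3 = 2: that forces R1C1 = 6, after which R1C2 would have to be in {1} for the 9 across but in {2,3,4,5,6,7,8,9} for the 19 down — contradiction. So R1C3 = 1.
R3C3 = 9 − 7 = 2 completes the 9 down.
No cell is forced outright now. R1C1 can only be 5 or 6 (the digits allowed by both its 9 across and its 14 down). If R1C1 = 5: that forces R1C2 = 3, R2C1 = 9, R2C2 = 7, R2C4 = 8, after which R3C2 would have to be in {3,4,5,6,7,8} for the 13 across but in {9} for the 19 down — contradiction. So R1C1 = 6.
R1C2 = 9 − 7 = 2 completes the 9 across.
R2C1 = 14 − 6 = 8 completes the 14 down.
Given what's placed, R2C2 must be 9 to fit the 30 across and 19 down.
R2C4 = 30 − 23 = 7 completes the 30 across.
R3C2 = 19 − 11 = 8 completes the 19 down.
R3C4 = 13 − 10 = 3 completes the 13 across.

8 2 3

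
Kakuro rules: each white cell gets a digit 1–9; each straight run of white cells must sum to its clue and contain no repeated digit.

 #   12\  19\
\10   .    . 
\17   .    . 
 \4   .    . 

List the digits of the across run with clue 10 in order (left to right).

3, 7

17 in 2 cells must be {8,9}; 4 in 2 cells must be {1,3}.
The 4 across and the 19 down share only 3, so R3C2 = 3.
Given what's placed, R2C2 must be 9 to fit the 17 across and 19 down.
R3C1 = 4 − 3 = 1 completes the 4 across.
R1C2 = 19 − 12 = 7 completes the 19 down.
R2C1 = 17 − 9 = 8 completes the 17 across.
R1C1 = 10 − 7 = 3 completes the 10 across.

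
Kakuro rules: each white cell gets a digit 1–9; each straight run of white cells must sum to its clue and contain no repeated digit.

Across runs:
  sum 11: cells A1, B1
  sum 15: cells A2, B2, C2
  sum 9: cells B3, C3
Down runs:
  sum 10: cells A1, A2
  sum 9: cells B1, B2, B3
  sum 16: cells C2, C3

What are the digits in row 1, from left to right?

8 3

16 in 2 cells must be {7,9}.
The 9 across and the 16 down share only 7, so C3 = 7.
C2 = 16 − 7 = 9 completes the 16 down.
B3 = 9 − 7 = 2 completes the 9 across.
No cell is forced outright now. B2 can only be 1 or 4 (the digits allowed by both its 15 across and its 9 down). If B2 = 1: that forces B1 = 6, after which A2 would have to be in {5} for the 15 across but in {1,2,3,4,6,7,8,9} for the 10 down — contradiction. So B2 = 4.
B1 = 9 − 6 = 3 completes the 9 down.
A2 = 15 − 13 = 2 completes the 15 across.
A1 = 11 − 3 = 8 completes the 11 across.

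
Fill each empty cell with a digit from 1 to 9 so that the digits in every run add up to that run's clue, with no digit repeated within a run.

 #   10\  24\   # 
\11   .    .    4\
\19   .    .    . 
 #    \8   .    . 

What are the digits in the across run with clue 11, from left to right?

3 8

24 in 3 cells must be {7,8,9}; 4 in 2 cells must be {1,3}.
The 19 across and the 4 down share only 3, so R2C3 = 3.
Intersecting the 8 across with the 24 down forces R3C2 = 7.
R3C3 = 8 − 7 = 1 completes the 8 across.
R2C2 = 9: the only remaining digit allowed by both the 19 across and the 24 down.
R1C2 = 24 − 16 = 8 completes the 24 down.
R2C1 = 19 − 12 = 7 completes the 19 across.
R1C1 = 11 − 8 = 3 completes the 11 across.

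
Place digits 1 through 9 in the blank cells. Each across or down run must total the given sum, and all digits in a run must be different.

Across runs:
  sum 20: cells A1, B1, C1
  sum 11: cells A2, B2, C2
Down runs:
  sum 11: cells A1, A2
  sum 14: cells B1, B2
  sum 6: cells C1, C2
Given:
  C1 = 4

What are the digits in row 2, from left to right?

B1 = 9: the only remaining digit allowed by both the 20 across and the 14 down.
B2 = 14 − 9 = 5 completes the 14 down.
C2 = 6 − 4 = 2 completes the 6 down.
A1 = 20 − 13 = 7 completes the 20 across.
A2 = 11 − 7 = 4 completes the 11 across.

4, 5, 2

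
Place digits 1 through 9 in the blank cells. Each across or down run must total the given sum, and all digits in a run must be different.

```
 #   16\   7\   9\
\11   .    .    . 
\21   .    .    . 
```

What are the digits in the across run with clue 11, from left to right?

16 in 2 cells must be {7,9}.
The 11 across and the 16 down share only 7, so R1C1 = 7.
R2C1 = 16 − 7 = 9 completes the 16 down.
Nothing is forced directly, so branch on R2C2, whose candidates are 4 or 5. If R2C2 = 5: then R1C2 would have to be in {1,3} for the 11 across but in {2} for the 7 down — contradiction. So R2C2 = 4.
R1C2 = 7 − 4 = 3 completes the 7 down.
R1C3 = 11 − 10 = 1 completes the 11 across.
R2C3 = 21 − 13 = 8 completes the 21 across.

7 3 1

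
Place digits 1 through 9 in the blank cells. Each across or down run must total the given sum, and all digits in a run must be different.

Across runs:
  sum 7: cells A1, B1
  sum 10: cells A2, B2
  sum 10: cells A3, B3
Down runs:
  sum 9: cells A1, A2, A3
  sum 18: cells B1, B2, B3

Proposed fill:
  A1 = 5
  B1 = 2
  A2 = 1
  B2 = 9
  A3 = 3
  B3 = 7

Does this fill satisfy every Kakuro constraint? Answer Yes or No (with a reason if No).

Across: 5+2=7; 1+9=10; 3+7=10. Down: 5+1+3=9; 2+9+7=18. No digit repeats within any run.

Yes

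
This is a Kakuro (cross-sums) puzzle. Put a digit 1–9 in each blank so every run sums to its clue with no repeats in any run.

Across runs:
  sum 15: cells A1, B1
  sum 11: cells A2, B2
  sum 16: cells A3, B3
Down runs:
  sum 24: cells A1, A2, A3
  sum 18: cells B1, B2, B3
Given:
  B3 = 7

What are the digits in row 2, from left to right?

16 in 2 cells must be {7,9}; 24 in 3 cells must be {7,8,9}.
A3 = 16 − 7 = 9 completes the 16 across.
No cell is forced outright now. A1 can only be 7 or 8 (the digits allowed by both its 15 across and its 24 down). If A1 = 8: then B1 would have to be in {7} for the 15 across but in {2,3,5,6,8,9} for the 18 down — contradiction. So A1 = 7.
B1 = 15 − 7 = 8 completes the 15 across.
A2 = 24 − 16 = 8 completes the 24 down.
B2 = 11 − 8 = 3 completes the 11 across.

8 3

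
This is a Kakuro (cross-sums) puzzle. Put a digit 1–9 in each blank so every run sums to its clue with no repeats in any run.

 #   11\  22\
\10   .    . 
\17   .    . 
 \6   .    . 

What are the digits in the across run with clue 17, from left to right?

8 9

17 in 2 cells must be {8,9}.
The 17 across and the 11 down share only 8, so R2C1 = 8.
R2C2 = 17 − 8 = 9 completes the 17 across.
Given what's placed, R3C2 must be 5 to fit the 6 across and 22 down.
R1C2 = 22 − 14 = 8 completes the 22 down.
R3C1 = 6 − 5 = 1 completes the 6 across.
R1C1 = 10 − 8 = 2 completes the 10 across.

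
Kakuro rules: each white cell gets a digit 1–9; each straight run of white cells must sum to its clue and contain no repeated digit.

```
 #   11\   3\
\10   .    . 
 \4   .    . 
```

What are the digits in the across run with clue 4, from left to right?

3 1

4 in 2 cells must be {1,3}; 3 in 2 cells must be {1,2}.
The 4 across and the 11 down share only 3, so R2C1 = 3.
R2C2 = 4 − 3 = 1 completes the 4 across.
R1C1 = 11 − 3 = 8 completes the 11 down.
R1C2 = 10 − 8 = 2 completes the 10 across.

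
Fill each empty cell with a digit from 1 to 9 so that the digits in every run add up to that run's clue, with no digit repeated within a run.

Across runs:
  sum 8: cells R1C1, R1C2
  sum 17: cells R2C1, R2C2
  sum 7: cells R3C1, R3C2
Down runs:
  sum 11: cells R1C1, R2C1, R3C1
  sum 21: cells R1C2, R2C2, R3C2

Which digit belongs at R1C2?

7

17 in 2 cells must be {8,9}.
The 17 across and the 11 down share only 8, so R2C1 = 8.
R2C2 = 17 − 8 = 9 completes the 17 across.
Nothing is forced directly, so branch on R1C1, whose candidates are 1 or 2. If R1C1 = 2: then R1C2 would have to be in {6} for the 8 across but in {4,5,7,8} for the 21 down — contradiction. So R1C1 = 1.
R1C2 = 8 − 1 = 7 completes the 8 across.
R3C1 = 11 − 9 = 2 completes the 11 down.
R3C2 = 7 − 2 = 5 completes the 7 across.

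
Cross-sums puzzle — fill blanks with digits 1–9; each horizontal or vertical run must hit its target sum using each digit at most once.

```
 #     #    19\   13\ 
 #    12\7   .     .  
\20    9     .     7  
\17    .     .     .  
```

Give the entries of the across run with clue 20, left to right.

9, 4, 7

R2C2 = 20 − 16 = 4 completes the 20 across.
R3C1 = 12 − 9 = 3 completes the 12 down.
Given what's placed, R3C3 must be 5 to fit the 17 across and 13 down.
R1C2 = 6: the only remaining digit allowed by both the 7 across and the 19 down.
R1C3 = 7 − 6 = 1 completes the 7 across.
R3C2 = 17 − 8 = 9 completes the 17 across.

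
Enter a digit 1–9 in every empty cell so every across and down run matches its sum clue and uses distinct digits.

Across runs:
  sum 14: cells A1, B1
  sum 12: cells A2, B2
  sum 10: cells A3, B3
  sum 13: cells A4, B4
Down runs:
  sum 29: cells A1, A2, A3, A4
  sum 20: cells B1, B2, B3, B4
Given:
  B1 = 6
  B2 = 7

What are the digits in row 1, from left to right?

29 in 4 cells must be {5,7,8,9}.
A1 = 14 − 6 = 8 completes the 14 across.
A2 = 12 − 7 = 5 completes the 12 across.
Nothing is forced directly, so branch on A3, whose candidates are 7 or 9. If A3 = 9: then B3 would have to be in {1} for the 10 across but in {2,3,4,5} for the 20 down — contradiction. So A3 = 7.
B3 = 10 − 7 = 3 completes the 10 across.
A4 = 29 − 20 = 9 completes the 29 down.
B4 = 13 − 9 = 4 completes the 13 across.

8 6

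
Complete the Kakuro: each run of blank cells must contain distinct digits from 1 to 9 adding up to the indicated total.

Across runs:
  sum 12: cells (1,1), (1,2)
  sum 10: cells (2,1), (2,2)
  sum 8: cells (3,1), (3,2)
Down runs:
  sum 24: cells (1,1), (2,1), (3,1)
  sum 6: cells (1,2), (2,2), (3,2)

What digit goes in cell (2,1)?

8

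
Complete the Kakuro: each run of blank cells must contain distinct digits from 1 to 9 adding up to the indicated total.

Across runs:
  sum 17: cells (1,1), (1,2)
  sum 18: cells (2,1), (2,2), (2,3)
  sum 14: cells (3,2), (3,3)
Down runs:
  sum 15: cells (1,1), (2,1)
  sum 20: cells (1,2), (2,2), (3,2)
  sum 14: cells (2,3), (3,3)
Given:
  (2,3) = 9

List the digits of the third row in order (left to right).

9 5

17 in 2 cells must be {8,9}.
(3,3) = 14 − 9 = 5 completes the 14 down.
(3,2) = 14 − 5 = 9 completes the 14 across.
Given what's placed, (1,2) must be 8 to fit the 17 across and 20 down.
(2,2) = 20 − 17 = 3 completes the 20 down.
(1,1) = 17 − 8 = 9 completes the 17 across.
(2,1) = 18 − 12 = 6 completes the 18 across.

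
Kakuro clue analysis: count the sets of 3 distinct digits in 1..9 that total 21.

3

3 distinct digits from 1–9 sum between 6 and 24.
Enumerating: {4,8,9}, {5,7,9}, {6,7,8}.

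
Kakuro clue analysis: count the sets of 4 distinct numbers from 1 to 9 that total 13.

3

4 distinct digits from 1–9 sum between 10 and 30.
Enumerating: {1,2,3,7}, {1,2,4,6}, {1,3,4,5}.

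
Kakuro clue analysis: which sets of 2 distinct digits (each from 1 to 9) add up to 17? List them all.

2 distinct digits from 1–9 sum between 3 and 17.
Only one set works: {8,9}.

{8,9}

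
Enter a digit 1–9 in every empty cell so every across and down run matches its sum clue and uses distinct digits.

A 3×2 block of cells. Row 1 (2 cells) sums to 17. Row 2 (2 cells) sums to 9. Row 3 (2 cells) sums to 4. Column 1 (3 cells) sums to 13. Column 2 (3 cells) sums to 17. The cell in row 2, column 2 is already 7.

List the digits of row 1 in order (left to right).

8, 9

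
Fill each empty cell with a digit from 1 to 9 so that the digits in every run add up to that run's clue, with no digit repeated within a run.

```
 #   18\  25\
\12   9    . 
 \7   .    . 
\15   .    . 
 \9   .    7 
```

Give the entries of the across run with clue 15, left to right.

R1C2 = 12 − 9 = 3 completes the 12 across.
R2C2 = 6: the only remaining digit allowed by both the 7 across and the 25 down.
Given what's placed, R3C1 must be 6 to fit the 15 across and 18 down.
R3C2 = 15 − 6 = 9 completes the 15 across.
R4C1 = 9 − 7 = 2 completes the 9 across.
R2C1 = 7 − 6 = 1 completes the 7 across.

6 9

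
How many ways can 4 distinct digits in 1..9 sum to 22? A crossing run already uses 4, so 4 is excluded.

6

4 distinct digits from 1–9 sum between 10 and 30.
Dropping sets that contain 4.
Enumerating: {1,5,7,9}, {1,6,7,8}, {2,3,8,9}, {2,5,6,9}, {2,5,7,8}, {3,5,6,8}.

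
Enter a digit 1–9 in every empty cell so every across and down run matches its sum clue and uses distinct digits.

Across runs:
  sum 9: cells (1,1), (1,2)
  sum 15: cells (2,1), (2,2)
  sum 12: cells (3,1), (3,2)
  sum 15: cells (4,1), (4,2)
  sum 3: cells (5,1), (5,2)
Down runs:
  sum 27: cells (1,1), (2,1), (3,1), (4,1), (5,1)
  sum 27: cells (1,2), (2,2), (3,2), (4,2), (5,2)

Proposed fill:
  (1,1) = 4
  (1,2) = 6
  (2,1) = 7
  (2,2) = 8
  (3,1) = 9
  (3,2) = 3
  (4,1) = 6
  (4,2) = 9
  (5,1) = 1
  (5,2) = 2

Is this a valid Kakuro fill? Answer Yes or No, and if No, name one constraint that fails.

No — the down run (1,2)–(5,2) sums to 28, not 27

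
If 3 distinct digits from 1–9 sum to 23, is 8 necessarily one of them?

The only way to make 23 from 3 distinct digits is {6,8,9}, which contains 8.

Yes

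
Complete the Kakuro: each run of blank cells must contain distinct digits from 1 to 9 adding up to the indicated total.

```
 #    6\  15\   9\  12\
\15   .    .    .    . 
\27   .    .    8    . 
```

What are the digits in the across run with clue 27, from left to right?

R1C3 = 9 − 8 = 1 completes the 9 down.
R2C1 = 4: the only remaining digit allowed by both the 27 across and the 6 down.
R2C4 = 9: the only remaining digit allowed by both the 27 across and the 12 down.
R1C1 = 6 − 4 = 2 completes the 6 down.
R1C4 = 12 − 9 = 3 completes the 12 down.
R2C2 = 27 − 21 = 6 completes the 27 across.
R1C2 = 15 − 6 = 9 completes the 15 across.

4 6 8 9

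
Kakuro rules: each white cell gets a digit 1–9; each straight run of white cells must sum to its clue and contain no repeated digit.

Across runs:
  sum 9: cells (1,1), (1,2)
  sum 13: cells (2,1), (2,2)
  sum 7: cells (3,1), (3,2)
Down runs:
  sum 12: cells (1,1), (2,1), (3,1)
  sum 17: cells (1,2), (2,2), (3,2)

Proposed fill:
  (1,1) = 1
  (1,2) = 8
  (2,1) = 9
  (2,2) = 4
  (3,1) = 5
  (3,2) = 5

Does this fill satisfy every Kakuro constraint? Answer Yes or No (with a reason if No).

No — the down run (1,1)–(3,1) sums to 15, not 12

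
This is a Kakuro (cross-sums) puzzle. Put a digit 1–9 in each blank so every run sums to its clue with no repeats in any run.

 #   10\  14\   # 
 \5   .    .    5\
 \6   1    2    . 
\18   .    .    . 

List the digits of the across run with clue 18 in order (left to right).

7 9 2

6 in 3 cells must be {1,2,3}.
R2C3 = 6 − 3 = 3 completes the 6 across.
R3C3 = 5 − 3 = 2 completes the 5 down.
Given what's placed, R3C1 must be 7 to fit the 18 across and 10 down.
R3C2 = 18 − 9 = 9 completes the 18 across.
R1C1 = 10 − 8 = 2 completes the 10 down.
R1C2 = 5 − 2 = 3 completes the 5 across.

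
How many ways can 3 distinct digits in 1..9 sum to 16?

3 distinct digits from 1–9 sum between 6 and 24.

8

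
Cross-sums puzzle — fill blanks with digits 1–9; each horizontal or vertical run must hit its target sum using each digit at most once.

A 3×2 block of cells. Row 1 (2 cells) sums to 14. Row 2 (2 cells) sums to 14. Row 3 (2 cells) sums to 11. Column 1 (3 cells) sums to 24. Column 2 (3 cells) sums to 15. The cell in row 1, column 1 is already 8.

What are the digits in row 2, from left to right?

24 in 3 cells must be {7,8,9}.
(1,2) = 14 − 8 = 6 completes the 14 across.
(2,1) = 9: the only remaining digit allowed by both the 14 across and the 24 down.
(2,2) = 14 − 9 = 5 completes the 14 across.
(3,1) = 24 − 17 = 7 completes the 24 down.
(3,2) = 11 − 7 = 4 completes the 11 across.

9 5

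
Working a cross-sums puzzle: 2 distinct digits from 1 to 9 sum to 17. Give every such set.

2 distinct digits from 1–9 sum between 3 and 17.
Only one set works: {8,9}.

{8,9}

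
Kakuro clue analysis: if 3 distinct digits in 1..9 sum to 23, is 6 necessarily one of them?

Yes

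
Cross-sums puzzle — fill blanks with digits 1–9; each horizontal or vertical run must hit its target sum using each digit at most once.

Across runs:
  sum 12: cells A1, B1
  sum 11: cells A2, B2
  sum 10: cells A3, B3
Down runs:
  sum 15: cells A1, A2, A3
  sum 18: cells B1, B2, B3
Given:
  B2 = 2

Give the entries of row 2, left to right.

9, 2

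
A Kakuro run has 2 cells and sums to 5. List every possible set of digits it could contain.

2 distinct digits from 1–9 sum between 3 and 17.

{1,4}; {2,3}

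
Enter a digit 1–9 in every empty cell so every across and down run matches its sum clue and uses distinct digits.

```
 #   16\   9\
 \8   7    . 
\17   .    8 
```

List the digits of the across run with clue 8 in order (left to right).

17 in 2 cells must be {8,9}; 16 in 2 cells must be {7,9}.
R1C2 = 8 − 7 = 1 completes the 8 across.
R2C1 = 17 − 8 = 9 completes the 17 across.

7 1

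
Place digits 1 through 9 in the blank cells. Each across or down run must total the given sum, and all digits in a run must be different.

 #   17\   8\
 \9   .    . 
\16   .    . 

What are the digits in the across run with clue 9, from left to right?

16 in 2 cells must be {7,9}; 17 in 2 cells must be {8,9}.
The 9 across and the 17 down share only 8, so R1C1 = 8.
R1C2 = 9 − 8 = 1 completes the 9 across.
R2C1 = 17 − 8 = 9 completes the 17 down.
R2C2 = 16 − 9 = 7 completes the 16 across.

8, 1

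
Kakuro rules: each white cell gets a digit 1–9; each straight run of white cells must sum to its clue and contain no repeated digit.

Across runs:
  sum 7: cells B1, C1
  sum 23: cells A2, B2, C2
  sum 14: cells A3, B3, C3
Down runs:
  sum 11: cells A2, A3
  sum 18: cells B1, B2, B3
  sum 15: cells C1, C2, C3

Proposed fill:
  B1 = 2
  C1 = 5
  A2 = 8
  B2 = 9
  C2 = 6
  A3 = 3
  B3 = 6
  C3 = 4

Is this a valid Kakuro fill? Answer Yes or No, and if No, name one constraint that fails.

No — the across run A3–C3 sums to 13, not 14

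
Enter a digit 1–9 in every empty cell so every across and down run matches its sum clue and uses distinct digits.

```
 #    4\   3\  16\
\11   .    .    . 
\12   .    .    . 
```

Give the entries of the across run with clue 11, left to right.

3 1 7

4 in 2 cells must be {1,3}; 3 in 2 cells must be {1,2}; 16 in 2 cells must be {7,9}.
The 11 across and the 16 down share only 7, so R1C3 = 7.
R2C3 = 16 − 7 = 9 completes the 16 down.
Given what's placed, R1C2 must be 1 to fit the 11 across and 3 down.
R2C1 = 1: the only remaining digit allowed by both the 12 across and the 4 down.
R2C2 = 12 − 10 = 2 completes the 12 across.
R1C1 = 11 − 8 = 3 completes the 11 across.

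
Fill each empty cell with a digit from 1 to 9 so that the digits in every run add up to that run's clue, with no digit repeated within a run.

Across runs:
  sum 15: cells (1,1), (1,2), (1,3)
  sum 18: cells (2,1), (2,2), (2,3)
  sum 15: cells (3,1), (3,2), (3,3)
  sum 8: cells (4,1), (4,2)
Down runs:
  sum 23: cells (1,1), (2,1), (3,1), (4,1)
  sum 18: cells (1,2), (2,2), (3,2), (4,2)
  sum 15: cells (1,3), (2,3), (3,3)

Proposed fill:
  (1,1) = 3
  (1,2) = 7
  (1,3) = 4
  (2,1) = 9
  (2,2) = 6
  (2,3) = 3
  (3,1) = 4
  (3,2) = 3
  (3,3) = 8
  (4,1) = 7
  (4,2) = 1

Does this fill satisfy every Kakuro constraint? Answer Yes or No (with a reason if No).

No — the down run (1,2)–(4,2) sums to 17, not 18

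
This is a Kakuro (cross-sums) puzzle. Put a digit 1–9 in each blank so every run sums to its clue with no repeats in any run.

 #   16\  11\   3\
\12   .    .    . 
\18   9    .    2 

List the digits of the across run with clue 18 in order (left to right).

9 7 2

16 in 2 cells must be {7,9}; 3 in 2 cells must be {1,2}.
R1C1 = 16 − 9 = 7 completes the 16 down.
R1C3 = 3 − 2 = 1 completes the 3 down.
R2C2 = 18 − 11 = 7 completes the 18 across.
R1C2 = 12 − 8 = 4 completes the 12 across.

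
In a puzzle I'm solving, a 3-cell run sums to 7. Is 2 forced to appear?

Yes

The only way to make 7 from 3 distinct digits is {1,2,4}, which contains 2.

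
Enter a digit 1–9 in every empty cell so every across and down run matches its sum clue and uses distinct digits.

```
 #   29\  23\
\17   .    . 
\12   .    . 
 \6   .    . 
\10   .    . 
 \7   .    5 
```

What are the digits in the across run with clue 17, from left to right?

8, 9

17 in 2 cells must be {8,9}.
R5C1 = 7 − 5 = 2 completes the 7 across.
Nothing is forced directly, so branch on R3C1, whose candidates are 4 or 5. If R3C1 = 5: that forces R1C1 = 9, R1C2 = 8, R2C1 = 7, after which R2C2 would have to be in {5} for the 12 across but in {1,2,3,6,7} for the 23 down — contradiction. So R3C1 = 4.
R3C2 = 6 − 4 = 2 completes the 6 across.
Nothing is forced directly, so branch on R1C1, whose candidates are 8 or 9. If R1C1 = 9: that forces R1C2 = 8, R2C1 = 8, after which R2C2 would have to be in {4} for the 12 across but in {1,7} for the 23 down — contradiction. So R1C1 = 8.
R1C2 = 17 − 8 = 9 completes the 17 across.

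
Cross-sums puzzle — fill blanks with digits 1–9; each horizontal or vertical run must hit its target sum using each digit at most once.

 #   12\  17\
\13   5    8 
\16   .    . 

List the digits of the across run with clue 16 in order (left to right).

7 9

16 in 2 cells must be {7,9}; 17 in 2 cells must be {8,9}.
R2C1 = 12 − 5 = 7 completes the 12 down.
R2C2 = 16 − 7 = 9 completes the 16 across.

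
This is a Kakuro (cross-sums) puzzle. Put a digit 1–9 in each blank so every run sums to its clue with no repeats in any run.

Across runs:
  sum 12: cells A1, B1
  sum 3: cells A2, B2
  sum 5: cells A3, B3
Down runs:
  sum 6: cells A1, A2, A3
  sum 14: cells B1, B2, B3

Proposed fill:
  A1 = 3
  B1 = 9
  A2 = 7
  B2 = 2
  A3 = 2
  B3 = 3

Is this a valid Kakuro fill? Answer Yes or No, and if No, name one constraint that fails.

No — the across run A2–B2 sums to 9, not 3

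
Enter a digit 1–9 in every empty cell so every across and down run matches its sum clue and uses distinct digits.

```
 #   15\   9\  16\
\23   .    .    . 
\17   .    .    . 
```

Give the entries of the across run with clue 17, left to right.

23 in 3 cells must be {6,8,9}; 16 in 2 cells must be {7,9}.
The 23 across and the 16 down share only 9, so R1C3 = 9.
R2C3 = 16 − 9 = 7 completes the 16 down.
Nothing is forced directly, so branch on R1C1, whose candidates are 6 or 8. If R1C1 = 8: that forces R1C2 = 6, after which R2C1 would have to be in {1,2,4,6,8,9} for the 17 across but in {7} for the 15 down — contradiction. So R1C1 = 6.
R1C2 = 23 − 15 = 8 completes the 23 across.
R2C1 = 15 − 6 = 9 completes the 15 down.
R2C2 = 17 − 16 = 1 completes the 17 across.

9 1 7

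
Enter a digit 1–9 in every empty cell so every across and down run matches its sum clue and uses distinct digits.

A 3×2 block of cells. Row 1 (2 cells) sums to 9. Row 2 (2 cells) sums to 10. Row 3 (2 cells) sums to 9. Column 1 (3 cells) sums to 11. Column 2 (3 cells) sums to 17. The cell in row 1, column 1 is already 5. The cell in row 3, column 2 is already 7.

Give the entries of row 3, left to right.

(1,2) = 9 − 5 = 4 completes the 9 across.
(2,2) = 17 − 11 = 6 completes the 17 down.
(3,1) = 9 − 7 = 2 completes the 9 across.
(2,1) = 10 − 6 = 4 completes the 10 across.

2 7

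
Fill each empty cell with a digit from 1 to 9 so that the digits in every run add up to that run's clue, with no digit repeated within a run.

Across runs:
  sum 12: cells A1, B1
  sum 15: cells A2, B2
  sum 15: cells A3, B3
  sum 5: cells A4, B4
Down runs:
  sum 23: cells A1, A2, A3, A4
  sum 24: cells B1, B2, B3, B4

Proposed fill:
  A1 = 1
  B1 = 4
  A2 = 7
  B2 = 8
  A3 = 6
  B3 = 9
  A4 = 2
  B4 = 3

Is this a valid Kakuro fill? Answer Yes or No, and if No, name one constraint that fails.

No — the down run A1–A4 sums to 16, not 23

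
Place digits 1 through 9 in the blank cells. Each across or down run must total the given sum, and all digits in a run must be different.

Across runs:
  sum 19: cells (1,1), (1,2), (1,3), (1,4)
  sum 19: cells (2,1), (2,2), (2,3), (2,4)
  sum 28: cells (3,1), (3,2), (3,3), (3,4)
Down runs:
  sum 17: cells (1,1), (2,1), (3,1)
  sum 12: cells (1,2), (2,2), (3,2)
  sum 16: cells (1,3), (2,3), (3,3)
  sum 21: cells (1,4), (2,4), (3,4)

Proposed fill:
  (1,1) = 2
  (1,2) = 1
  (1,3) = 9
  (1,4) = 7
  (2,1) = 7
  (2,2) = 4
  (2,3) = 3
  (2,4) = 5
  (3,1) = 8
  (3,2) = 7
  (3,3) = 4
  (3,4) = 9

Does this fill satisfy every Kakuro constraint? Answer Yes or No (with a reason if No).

Yes

Across: 2+1+9+7=19; 7+4+3+5=19; 8+7+4+9=28. Down: 2+7+8=17; 1+4+7=12; 9+3+4=16; 7+5+9=21. No digit repeats within any run.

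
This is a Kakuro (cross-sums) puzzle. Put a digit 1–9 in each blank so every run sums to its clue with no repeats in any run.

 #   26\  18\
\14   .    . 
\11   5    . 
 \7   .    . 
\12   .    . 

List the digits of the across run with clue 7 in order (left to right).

4 3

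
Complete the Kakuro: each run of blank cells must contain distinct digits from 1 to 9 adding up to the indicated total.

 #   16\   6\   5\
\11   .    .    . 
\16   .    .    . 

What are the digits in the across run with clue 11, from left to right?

7, 1, 3

16 in 2 cells must be {7,9}.
The 11 across and the 16 down share only 7, so R1C1 = 7.
Given what's placed, R1C2 must be 1 to fit the 11 across and 6 down.
R1C3 = 11 − 8 = 3 completes the 11 across.
R2C1 = 16 − 7 = 9 completes the 16 down.
R2C2 = 6 − 1 = 5 completes the 6 down.
R2C3 = 16 − 14 = 2 completes the 16 across.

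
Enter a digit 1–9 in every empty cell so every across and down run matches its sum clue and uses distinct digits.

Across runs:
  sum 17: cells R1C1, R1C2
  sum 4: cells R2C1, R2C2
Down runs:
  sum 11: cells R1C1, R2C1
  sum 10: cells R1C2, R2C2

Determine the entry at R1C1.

17 in 2 cells must be {8,9}; 4 in 2 cells must be {1,3}.
The 4 across and the 11 down share only 3, so R2C1 = 3.
R2C2 = 4 − 3 = 1 completes the 4 across.
R1C1 = 11 − 3 = 8 completes the 11 down.
R1C2 = 17 − 8 = 9 completes the 17 across.

8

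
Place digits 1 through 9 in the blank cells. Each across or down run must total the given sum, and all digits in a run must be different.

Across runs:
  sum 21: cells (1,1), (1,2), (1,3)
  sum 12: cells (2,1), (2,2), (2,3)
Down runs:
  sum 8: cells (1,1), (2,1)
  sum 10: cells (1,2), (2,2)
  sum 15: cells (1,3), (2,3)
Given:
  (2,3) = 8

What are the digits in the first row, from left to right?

(1,3) = 15 − 8 = 7 completes the 15 down.
No cell is forced outright now. (2,1) can only be 1 or 3 (the digits allowed by both its 12 across and its 8 down). If (2,1) = 1: then (1,1) would have to be in {5,6,8,9} for the 21 across but in {7} for the 8 down — contradiction. So (2,1) = 3.
(1,1) = 8 − 3 = 5 completes the 8 down.
(1,2) = 21 − 12 = 9 completes the 21 across.
(2,2) = 12 − 11 = 1 completes the 12 across.

5 9 7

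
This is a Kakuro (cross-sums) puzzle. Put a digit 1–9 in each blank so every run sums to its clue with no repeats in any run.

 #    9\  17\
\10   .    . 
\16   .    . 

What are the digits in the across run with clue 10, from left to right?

16 in 2 cells must be {7,9}; 17 in 2 cells must be {8,9}.
The 16 across and the 9 down share only 7, so R2C1 = 7.
R2C2 = 16 − 7 = 9 completes the 16 across.
R1C1 = 9 − 7 = 2 completes the 9 down.
R1C2 = 10 − 2 = 8 completes the 10 across.

2, 8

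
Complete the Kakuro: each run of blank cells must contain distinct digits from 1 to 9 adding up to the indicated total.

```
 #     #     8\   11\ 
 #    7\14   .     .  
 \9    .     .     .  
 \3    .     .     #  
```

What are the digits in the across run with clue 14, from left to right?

5 9

3 in 2 cells must be {1,2}.
The 14 across and the 8 down share only 5, so R1C2 = 5.
R1C3 = 14 − 5 = 9 completes the 14 across.
R2C3 = 11 − 9 = 2 completes the 11 down.
R2C2 = 1: the only remaining digit allowed by both the 9 across and the 8 down.
R3C2 = 8 − 6 = 2 completes the 8 down.
R2C1 = 9 − 3 = 6 completes the 9 across.
R3C1 = 3 − 2 = 1 completes the 3 across.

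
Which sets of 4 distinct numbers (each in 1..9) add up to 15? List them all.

4 distinct digits from 1–9 sum between 10 and 30.

{1,2,3,9}; {1,2,4,8}; {1,2,5,7}; {1,3,4,7}; {1,3,5,6}; {2,3,4,6}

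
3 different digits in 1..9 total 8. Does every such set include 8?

No

Counterexample: {1,2,5} sums to 8 without using 8.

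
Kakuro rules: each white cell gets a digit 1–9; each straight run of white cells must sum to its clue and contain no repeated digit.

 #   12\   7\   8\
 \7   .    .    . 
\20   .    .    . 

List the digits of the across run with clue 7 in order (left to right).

7 in 3 cells must be {1,2,4}.
The 7 across and the 12 down share only 4, so R1C1 = 4.
R2C1 = 12 − 4 = 8 completes the 12 down.
Nothing is forced directly, so branch on R2C2, whose candidates are 3 or 5. If R2C2 = 3: then R1C2 would have to be in {1,2} for the 7 across but in {4} for the 7 down — contradiction. So R2C2 = 5.
R1C2 = 7 − 5 = 2 completes the 7 down.
R1C3 = 7 − 6 = 1 completes the 7 across.
R2C3 = 20 − 13 = 7 completes the 20 across.

4 2 1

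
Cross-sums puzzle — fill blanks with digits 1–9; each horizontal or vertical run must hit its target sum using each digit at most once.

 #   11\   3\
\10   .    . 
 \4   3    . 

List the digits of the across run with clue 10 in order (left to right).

8 2

4 in 2 cells must be {1,3}; 3 in 2 cells must be {1,2}.
R1C1 = 11 − 3 = 8 completes the 11 down.
R1C2 = 10 − 8 = 2 completes the 10 across.
R2C2 = 4 − 3 = 1 completes the 4 across.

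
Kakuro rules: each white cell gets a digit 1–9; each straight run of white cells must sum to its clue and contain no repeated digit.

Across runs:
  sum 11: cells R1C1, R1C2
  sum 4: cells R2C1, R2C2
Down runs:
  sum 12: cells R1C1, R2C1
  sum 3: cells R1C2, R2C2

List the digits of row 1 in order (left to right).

9, 2

4 in 2 cells must be {1,3}; 3 in 2 cells must be {1,2}.
The 11 across and the 3 down share only 2, so R1C2 = 2.
The 4 across and the 12 down share only 3, so R2C1 = 3.
R2C2 = 4 − 3 = 1 completes the 4 across.
R1C1 = 11 − 2 = 9 completes the 11 across.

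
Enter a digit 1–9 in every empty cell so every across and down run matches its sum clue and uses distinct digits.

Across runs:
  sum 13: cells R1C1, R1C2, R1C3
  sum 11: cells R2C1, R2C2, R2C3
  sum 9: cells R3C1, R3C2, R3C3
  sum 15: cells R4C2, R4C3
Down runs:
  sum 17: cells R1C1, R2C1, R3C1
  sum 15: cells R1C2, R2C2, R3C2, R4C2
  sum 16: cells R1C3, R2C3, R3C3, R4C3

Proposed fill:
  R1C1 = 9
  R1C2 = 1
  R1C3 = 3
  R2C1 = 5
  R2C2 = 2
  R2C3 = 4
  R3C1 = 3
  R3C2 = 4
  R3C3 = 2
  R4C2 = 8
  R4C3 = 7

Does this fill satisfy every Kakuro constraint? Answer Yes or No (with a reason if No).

Yes

Across: 9+1+3=13; 5+2+4=11; 3+4+2=9; 8+7=15. Down: 9+5+3=17; 1+2+4+8=15; 3+4+2+7=16. No digit repeats within any run.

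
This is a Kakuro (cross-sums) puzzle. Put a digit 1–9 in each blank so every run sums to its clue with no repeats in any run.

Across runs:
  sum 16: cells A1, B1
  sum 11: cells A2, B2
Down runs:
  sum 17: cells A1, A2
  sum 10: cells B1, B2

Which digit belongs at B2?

16 in 2 cells must be {7,9}; 17 in 2 cells must be {8,9}.
The 16 across and the 17 down share only 9, so A1 = 9.
B1 = 16 − 9 = 7 completes the 16 across.
A2 = 17 − 9 = 8 completes the 17 down.
B2 = 11 − 8 = 3 completes the 11 across.

3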